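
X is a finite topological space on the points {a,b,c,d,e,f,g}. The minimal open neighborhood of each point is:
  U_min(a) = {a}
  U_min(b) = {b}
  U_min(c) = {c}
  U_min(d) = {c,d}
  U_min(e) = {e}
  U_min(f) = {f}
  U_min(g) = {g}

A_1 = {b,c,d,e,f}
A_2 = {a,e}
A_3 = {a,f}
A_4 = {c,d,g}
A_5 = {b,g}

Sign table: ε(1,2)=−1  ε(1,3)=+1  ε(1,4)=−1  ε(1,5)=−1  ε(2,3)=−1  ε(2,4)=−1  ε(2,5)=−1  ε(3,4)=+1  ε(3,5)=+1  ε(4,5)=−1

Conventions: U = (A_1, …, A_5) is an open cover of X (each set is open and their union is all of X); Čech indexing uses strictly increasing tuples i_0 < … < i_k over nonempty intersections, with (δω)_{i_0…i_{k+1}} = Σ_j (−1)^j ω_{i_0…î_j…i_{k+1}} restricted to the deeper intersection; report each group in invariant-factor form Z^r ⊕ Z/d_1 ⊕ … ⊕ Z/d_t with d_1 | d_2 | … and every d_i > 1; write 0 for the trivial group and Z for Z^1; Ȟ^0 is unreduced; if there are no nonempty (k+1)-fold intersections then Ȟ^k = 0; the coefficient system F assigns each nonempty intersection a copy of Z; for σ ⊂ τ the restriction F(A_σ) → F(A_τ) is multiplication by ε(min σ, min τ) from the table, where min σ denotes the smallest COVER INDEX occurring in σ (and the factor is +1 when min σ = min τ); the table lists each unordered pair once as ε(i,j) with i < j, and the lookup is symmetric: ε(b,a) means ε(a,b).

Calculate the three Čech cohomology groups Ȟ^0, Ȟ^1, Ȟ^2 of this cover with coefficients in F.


Ȟ^0 ≅ 0; Ȟ^1 ≅ Z ⊕ Z/2; Ȟ^2 ≅ 0

cover nerve:
  A12={e} A13={f} A14={c,d} A15={b} A23={a} A45={g}
C dims 5,6; δ0: rk 5, SNF 1^4·2
Ȟ^0: (5−5)−0=0 ⇒ 0
Ȟ^1: (6−0)−5=1 plus torsion [2] ⇒ Z ⊕ Z/2
Ȟ^2: (0−0)−0=0 ⇒ 0


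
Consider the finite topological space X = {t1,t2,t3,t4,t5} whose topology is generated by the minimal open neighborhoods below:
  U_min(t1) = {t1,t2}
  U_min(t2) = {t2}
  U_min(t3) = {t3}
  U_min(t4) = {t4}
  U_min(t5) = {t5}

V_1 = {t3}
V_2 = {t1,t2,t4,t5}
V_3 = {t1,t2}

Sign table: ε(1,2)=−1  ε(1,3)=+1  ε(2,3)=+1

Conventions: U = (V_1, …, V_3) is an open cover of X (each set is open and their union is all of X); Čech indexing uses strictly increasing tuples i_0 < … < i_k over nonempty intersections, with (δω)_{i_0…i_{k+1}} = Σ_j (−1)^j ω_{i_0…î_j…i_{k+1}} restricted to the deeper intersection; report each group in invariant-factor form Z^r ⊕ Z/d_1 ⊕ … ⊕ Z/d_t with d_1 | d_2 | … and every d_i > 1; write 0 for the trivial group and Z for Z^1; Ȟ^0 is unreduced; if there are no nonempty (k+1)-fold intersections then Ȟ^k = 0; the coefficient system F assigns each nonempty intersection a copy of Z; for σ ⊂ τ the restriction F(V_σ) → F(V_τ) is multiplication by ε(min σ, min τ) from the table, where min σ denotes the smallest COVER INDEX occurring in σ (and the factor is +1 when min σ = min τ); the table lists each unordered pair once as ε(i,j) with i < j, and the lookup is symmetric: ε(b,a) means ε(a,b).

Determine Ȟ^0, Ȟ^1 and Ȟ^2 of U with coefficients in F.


Ȟ^0 = Z^2, Ȟ^1 = 0, Ȟ^2 = 0

nonempty intersections:
  V23={t1,t2}
C dims 3,1; δ0: rk 1, SNF 1^1
Ȟ^0: (3−1)−0=2 ⇒ Z^2
Ȟ^1: (1−0)−1=0 ⇒ 0
Ȟ^2: (0−0)−0=0 ⇒ 0


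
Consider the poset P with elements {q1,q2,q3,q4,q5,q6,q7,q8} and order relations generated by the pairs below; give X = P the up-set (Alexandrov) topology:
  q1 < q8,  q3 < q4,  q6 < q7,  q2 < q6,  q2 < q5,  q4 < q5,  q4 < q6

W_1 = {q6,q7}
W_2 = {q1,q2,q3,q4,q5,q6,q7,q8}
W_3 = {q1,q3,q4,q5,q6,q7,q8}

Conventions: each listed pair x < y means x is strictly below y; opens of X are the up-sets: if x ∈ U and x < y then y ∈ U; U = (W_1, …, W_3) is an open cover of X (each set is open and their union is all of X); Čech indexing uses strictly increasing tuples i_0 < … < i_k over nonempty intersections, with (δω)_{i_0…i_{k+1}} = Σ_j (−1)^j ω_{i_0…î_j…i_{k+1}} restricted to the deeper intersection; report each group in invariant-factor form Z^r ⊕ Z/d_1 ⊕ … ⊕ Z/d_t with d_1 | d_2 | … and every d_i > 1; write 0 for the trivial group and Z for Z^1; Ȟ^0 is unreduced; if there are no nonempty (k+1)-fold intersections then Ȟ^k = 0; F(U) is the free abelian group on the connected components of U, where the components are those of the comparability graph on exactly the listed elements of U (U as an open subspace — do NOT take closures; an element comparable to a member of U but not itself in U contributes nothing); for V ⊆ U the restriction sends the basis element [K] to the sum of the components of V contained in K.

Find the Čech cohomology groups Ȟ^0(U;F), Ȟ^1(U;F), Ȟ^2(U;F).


nerve simplices:
  W12={q6,q7} W13={q6,q7} W23={q1,q3,q4,q5,q6,q7,q8}
  W123={q6,q7}
components per intersection:
  W1: {q6,q7}
  W2: {q1,q8} {q2,q3,q4,q5,q6,q7}
  W3: {q1,q8} {q3,q4,q5,q6,q7}
  W12: {q6,q7}
  W13: {q6,q7}
  W23: {q1,q8} {q3,q4,q5,q6,q7}
  W123: {q6,q7}
C dims 5,4,1; δ0: rk 3, SNF 1^3; δ1: rk 1, SNF 1^1
degree 0: 5−3−0 = 2 → Ȟ^0 ≅ Z^2
degree 1: 4−1−3 = 0 → Ȟ^1 ≅ 0
degree 2: 1−0−1 = 0 → Ȟ^2 ≅ 0

Ȟ^0 = Z^2; Ȟ^1 = 0; Ȟ^2 = 0


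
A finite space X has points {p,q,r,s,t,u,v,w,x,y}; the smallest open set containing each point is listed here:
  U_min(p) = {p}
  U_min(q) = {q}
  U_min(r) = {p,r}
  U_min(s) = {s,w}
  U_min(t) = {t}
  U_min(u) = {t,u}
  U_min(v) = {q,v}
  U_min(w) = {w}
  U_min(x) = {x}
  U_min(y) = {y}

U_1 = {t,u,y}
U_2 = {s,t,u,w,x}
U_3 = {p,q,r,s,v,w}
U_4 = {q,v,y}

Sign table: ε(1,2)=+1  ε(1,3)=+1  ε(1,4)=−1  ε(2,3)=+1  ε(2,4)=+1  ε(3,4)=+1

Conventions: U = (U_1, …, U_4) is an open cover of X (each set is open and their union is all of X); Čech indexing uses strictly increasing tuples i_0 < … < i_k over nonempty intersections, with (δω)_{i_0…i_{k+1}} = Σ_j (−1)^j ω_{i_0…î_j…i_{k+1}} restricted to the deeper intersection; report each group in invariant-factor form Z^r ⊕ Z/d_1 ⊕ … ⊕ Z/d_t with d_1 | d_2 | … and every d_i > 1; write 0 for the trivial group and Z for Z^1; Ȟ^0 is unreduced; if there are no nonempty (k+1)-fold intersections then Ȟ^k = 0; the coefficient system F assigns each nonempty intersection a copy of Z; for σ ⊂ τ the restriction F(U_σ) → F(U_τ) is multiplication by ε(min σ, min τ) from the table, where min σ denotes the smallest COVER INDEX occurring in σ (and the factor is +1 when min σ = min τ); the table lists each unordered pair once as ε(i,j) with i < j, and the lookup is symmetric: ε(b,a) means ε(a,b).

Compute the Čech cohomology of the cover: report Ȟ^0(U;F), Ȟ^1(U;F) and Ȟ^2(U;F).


nerve of the cover:
  U12={t,u} U14={y} U23={s,w} U34={q,v}
C dims 4,4; δ0: rk 4, SNF 1^3·2
Ȟ^0 = (4 − 4) − 0 = 0, so Ȟ^0 ≅ 0
Ȟ^1 = (4 − 0) − 4 = 0 plus torsion [2], so Ȟ^1 ≅ Z/2
Ȟ^2 = (0 − 0) − 0 = 0, so Ȟ^2 ≅ 0

Ȟ^0 ≅ 0; Ȟ^1 ≅ Z/2; Ȟ^2 ≅ 0


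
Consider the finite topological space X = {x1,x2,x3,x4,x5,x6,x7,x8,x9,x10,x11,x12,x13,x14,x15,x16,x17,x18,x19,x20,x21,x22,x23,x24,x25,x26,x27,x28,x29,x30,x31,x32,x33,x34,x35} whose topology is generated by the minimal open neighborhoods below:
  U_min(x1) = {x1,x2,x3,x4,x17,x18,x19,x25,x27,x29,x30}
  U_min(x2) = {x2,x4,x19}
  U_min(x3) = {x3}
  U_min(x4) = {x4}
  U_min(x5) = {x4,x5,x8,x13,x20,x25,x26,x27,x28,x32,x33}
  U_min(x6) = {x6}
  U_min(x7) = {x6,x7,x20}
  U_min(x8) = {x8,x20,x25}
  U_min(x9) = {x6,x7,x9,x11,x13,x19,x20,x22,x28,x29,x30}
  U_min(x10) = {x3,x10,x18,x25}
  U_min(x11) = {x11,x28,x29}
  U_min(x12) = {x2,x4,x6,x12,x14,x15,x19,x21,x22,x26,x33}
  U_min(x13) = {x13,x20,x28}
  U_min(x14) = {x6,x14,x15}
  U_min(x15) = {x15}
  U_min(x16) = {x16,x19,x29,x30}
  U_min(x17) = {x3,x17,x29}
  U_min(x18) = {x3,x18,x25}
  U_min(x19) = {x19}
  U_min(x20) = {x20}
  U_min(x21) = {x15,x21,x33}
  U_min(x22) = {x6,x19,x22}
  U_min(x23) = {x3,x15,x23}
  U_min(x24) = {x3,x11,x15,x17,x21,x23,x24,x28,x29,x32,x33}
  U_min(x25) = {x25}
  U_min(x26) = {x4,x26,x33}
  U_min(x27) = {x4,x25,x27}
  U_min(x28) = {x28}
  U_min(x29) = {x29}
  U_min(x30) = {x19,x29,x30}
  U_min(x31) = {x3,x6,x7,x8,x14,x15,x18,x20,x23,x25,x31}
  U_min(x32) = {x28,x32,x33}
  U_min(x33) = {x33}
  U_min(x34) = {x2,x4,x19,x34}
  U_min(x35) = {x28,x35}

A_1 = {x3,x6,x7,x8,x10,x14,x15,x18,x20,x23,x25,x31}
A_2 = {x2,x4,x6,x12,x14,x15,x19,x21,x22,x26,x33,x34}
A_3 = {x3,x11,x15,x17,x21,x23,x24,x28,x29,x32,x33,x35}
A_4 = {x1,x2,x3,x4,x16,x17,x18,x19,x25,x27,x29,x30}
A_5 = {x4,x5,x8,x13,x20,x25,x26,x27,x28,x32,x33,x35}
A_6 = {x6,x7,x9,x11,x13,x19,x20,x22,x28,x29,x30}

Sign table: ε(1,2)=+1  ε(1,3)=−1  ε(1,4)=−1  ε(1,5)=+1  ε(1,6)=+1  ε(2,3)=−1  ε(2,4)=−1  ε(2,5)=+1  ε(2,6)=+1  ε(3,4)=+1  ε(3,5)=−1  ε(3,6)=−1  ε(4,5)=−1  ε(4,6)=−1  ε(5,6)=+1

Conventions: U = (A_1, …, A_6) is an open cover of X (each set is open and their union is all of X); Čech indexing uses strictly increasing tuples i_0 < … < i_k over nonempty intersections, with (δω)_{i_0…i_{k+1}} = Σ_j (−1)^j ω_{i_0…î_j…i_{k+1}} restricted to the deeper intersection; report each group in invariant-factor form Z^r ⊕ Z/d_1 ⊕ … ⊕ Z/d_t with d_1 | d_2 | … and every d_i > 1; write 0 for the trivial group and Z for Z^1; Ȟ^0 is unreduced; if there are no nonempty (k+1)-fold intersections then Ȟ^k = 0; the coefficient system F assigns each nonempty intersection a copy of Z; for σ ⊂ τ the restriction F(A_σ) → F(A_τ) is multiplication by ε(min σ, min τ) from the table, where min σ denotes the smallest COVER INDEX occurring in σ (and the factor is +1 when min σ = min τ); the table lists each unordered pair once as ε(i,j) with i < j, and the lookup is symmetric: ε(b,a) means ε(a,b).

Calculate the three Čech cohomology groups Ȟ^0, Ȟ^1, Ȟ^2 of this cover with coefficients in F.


nerve of the cover:
  A12={x6,x14,x15} A13={x3,x15,x23} A14={x3,x18,x25} A15={x8,x20,x25} A16={x6,x7,x20} A23={x15,x21,x33} A24={x2,x4,x19} A25={x4,x26,x33} A26={x6,x19,x22} A34={x3,x17,x29} A35={x28,x32,x33,x35} A36={x11,x28,x29} A45={x4,x25,x27} A46={x19,x29,x30} A56={x13,x20,x28}
  A123={x15} A126={x6} A134={x3} A145={x25} A156={x20} A235={x33} A245={x4} A246={x19} A346={x29} A356={x28}
C dims 6,15,10; δ0: rk 5, SNF 1^5; δ1: rk 10, SNF 1^9·2
Ȟ^0 = (6 − 5) − 0 = 1, so Ȟ^0 ≅ Z
Ȟ^1 = (15 − 10) − 5 = 0, so Ȟ^1 ≅ 0
Ȟ^2 = (10 − 0) − 10 = 0 plus torsion [2], so Ȟ^2 ≅ Z/2

Ȟ^0 ≅ Z, Ȟ^1 ≅ 0, Ȟ^2 ≅ Z/2


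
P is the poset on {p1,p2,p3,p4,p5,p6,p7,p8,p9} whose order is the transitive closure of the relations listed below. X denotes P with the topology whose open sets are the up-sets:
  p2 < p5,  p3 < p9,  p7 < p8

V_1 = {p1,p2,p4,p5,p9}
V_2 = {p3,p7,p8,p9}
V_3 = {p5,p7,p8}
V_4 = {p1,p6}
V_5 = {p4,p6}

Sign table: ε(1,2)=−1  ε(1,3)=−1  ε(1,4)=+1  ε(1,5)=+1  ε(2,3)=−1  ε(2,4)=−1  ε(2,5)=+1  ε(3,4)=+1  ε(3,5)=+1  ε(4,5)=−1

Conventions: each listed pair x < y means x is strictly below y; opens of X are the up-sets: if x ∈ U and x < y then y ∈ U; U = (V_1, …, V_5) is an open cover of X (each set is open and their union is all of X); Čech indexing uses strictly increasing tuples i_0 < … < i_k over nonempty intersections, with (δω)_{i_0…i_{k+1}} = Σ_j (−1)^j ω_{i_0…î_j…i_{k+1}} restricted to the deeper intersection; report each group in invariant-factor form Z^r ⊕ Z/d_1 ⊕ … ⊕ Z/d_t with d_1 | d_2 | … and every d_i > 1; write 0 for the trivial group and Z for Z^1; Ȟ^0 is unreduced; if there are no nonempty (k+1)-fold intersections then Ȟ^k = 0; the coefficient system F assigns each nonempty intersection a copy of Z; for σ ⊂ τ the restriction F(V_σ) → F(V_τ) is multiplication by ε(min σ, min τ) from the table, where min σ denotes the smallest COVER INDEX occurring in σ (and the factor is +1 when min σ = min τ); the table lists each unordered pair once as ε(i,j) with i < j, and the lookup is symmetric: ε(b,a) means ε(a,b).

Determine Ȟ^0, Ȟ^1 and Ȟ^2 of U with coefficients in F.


intersection data:
  V12={p9} V13={p5} V14={p1} V15={p4} V23={p7,p8} V45={p6}
C dims 5,6; δ0: rk 5, SNF 1^4·2
Ȟ^0 = (5 − 5) − 0 = 0, so Ȟ^0 ≅ 0
Ȟ^1 = (6 − 0) − 5 = 1 plus torsion [2], so Ȟ^1 ≅ Z ⊕ Z/2
Ȟ^2 = (0 − 0) − 0 = 0, so Ȟ^2 ≅ 0

Ȟ^0 ≅ 0; Ȟ^1 ≅ Z ⊕ Z/2; Ȟ^2 ≅ 0


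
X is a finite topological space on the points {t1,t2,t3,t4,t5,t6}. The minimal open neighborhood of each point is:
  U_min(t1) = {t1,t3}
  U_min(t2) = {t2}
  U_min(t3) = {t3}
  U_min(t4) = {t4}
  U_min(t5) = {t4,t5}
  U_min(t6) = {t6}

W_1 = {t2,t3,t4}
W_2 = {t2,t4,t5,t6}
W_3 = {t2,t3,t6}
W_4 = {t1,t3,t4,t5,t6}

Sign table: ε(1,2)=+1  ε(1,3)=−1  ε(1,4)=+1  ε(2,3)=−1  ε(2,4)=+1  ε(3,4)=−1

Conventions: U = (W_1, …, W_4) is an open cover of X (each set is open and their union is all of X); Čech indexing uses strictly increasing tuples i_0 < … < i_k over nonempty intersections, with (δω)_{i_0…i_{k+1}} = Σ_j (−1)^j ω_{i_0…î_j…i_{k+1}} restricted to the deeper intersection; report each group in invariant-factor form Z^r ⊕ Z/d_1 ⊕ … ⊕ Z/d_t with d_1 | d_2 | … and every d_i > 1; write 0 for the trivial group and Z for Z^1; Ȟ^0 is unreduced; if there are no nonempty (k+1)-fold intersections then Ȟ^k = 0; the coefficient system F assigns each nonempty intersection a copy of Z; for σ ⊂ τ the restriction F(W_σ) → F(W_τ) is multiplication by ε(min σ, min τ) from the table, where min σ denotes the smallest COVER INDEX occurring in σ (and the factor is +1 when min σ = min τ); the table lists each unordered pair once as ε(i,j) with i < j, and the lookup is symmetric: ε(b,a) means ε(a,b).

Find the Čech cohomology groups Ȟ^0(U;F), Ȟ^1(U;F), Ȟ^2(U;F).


nonempty overlaps:
  W12={t2,t4} W13={t2,t3} W14={t3,t4} W23={t2,t6} W24={t4,t5,t6} W34={t3,t6}
  W123={t2} W124={t4} W134={t3} W234={t6}
C dims 4,6,4; δ0: rk 3, SNF 1^3; δ1: rk 3, SNF 1^3
degree 0: 4−3−0 = 1 → Ȟ^0 ≅ Z
degree 1: 6−3−3 = 0 → Ȟ^1 ≅ 0
degree 2: 4−0−3 = 1 → Ȟ^2 ≅ Z

Ȟ^0 = Z, Ȟ^1 = 0 and Ȟ^2 = Z


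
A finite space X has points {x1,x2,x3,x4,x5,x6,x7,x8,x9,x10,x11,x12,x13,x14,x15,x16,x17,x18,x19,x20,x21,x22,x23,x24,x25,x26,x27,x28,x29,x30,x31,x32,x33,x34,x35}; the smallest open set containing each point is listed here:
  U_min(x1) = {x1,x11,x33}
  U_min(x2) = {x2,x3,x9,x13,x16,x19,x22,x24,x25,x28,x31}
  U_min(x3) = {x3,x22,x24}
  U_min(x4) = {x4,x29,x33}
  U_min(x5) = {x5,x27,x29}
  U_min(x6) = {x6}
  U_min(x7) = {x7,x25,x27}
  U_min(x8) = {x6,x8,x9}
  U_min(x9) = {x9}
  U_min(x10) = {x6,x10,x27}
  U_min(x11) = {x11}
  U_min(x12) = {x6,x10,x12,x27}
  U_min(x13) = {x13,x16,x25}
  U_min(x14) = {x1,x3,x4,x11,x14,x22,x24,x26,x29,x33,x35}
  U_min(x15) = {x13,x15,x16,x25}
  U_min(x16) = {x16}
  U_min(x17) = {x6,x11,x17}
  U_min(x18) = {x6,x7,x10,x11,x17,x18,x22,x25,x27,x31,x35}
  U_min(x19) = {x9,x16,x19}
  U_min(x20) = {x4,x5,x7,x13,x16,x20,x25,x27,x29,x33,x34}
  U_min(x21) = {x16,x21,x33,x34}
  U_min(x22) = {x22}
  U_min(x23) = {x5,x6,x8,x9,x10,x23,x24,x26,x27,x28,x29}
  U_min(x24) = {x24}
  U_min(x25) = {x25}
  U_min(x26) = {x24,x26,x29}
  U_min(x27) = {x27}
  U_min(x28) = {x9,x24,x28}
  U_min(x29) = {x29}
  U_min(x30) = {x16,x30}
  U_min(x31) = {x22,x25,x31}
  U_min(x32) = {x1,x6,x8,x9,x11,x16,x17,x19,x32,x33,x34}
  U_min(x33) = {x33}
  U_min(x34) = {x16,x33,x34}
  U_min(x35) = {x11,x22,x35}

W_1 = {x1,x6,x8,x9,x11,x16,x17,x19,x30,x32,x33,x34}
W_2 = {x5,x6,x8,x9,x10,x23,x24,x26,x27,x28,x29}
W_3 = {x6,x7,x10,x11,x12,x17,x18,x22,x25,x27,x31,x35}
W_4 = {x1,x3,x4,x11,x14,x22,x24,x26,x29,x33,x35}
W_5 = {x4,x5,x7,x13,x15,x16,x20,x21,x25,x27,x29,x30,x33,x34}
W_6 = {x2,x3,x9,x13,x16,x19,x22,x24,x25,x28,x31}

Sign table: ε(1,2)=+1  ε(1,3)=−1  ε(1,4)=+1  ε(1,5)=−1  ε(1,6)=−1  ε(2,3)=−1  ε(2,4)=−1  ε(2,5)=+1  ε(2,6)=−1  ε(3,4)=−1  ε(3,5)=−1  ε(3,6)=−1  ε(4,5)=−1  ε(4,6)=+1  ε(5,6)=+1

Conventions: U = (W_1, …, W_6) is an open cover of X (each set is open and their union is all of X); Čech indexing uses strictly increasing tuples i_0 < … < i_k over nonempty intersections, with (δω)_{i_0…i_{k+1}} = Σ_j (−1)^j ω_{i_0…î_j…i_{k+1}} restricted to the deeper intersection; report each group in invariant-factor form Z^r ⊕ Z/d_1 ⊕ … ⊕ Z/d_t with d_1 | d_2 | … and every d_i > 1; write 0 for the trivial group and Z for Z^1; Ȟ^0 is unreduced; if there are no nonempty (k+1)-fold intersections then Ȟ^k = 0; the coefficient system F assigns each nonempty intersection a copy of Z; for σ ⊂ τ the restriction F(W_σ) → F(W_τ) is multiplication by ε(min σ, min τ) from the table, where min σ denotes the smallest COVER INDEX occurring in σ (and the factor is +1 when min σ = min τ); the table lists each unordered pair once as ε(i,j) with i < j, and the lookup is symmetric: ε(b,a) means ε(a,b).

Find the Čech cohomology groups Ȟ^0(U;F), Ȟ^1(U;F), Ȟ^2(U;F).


intersection data:
  W12={x6,x8,x9} W13={x6,x11,x17} W14={x1,x11,x33} W15={x16,x30,x33,x34} W16={x9,x16,x19} W23={x6,x10,x27} W24={x24,x26,x29} W25={x5,x27,x29} W26={x9,x24,x28} W34={x11,x22,x35} W35={x7,x25,x27} W36={x22,x25,x31} W45={x4,x29,x33} W46={x3,x22,x24} W56={x13,x16,x25}
  W123={x6} W126={x9} W134={x11} W145={x33} W156={x16} W235={x27} W245={x29} W246={x24} W346={x22} W356={x25}
C dims 6,15,10; δ0: rk 6, SNF 1^5·2; δ1: rk 9, SNF 1^9
Ȟ^0 = (6 − 6) − 0 = 0, so Ȟ^0 ≅ 0
Ȟ^1 = (15 − 9) − 6 = 0 plus torsion [2], so Ȟ^1 ≅ Z/2
Ȟ^2 = (10 − 0) − 9 = 1, so Ȟ^2 ≅ Z

Ȟ^0 = 0, Ȟ^1 = Z/2 and Ȟ^2 = Z


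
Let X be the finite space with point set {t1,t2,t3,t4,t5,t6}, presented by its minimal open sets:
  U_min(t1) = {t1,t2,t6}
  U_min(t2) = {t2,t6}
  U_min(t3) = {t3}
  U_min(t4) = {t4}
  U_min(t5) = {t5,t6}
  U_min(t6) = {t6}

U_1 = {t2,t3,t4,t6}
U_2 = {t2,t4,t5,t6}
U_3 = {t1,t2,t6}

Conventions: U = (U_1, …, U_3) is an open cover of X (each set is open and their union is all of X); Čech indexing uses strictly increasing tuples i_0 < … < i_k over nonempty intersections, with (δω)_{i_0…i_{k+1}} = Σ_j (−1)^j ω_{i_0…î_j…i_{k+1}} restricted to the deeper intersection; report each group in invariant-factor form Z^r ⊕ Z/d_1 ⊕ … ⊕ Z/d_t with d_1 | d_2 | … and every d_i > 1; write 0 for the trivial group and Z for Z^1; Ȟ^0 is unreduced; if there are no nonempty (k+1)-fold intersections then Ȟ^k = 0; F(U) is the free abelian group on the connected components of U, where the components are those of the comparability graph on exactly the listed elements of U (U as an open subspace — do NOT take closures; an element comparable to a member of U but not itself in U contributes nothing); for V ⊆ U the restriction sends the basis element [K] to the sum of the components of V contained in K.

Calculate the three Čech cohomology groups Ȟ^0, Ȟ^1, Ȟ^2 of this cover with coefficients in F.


cover nerve:
  U12={t2,t4,t6} U13={t2,t6} U23={t2,t6}
  U123={t2,t6}
components per intersection:
  U1: {t2,t6} {t3} {t4}
  U2: {t2,t5,t6} {t4}
  U3: {t1,t2,t6}
  U12: {t2,t6} {t4}
  U13: {t2,t6}
  U23: {t2,t6}
  U123: {t2,t6}
C dims 6,4,1; δ0: rk 3, SNF 1^3; δ1: rk 1, SNF 1^1
Ȟ^0: (6−3)−0=3 ⇒ Z^3
Ȟ^1: (4−1)−3=0 ⇒ 0
Ȟ^2: (1−0)−1=0 ⇒ 0

Ȟ^0 = Z^3; Ȟ^1 = 0; Ȟ^2 = 0


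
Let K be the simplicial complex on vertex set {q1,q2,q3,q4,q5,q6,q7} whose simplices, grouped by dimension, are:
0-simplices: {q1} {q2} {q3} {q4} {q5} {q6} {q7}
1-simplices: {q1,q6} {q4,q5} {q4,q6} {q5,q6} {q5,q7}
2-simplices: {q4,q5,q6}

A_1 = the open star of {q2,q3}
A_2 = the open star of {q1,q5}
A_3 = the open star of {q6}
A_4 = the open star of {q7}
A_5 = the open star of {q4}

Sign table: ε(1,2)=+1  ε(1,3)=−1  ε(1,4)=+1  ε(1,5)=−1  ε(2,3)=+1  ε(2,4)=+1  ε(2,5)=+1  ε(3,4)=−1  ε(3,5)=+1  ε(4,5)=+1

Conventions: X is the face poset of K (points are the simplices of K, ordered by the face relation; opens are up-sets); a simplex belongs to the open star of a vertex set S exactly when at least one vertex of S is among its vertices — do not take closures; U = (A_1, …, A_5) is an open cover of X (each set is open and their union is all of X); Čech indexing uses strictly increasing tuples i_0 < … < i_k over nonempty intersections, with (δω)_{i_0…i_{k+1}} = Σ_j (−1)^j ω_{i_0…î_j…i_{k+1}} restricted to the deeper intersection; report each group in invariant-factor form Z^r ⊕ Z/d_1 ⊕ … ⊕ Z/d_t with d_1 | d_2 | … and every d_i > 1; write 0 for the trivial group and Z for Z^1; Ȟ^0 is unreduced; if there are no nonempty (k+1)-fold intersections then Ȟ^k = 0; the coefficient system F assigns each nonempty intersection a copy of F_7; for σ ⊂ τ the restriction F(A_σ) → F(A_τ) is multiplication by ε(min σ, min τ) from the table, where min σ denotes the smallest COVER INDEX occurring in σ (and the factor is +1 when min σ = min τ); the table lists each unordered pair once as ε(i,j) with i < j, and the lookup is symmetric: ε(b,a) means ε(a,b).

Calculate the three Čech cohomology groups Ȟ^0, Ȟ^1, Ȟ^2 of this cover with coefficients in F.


nerve of the cover:
  A1={{q2},{q3}} A2={{q1},{q5},{q1,q6},{q4,q5},{q5,q6},{q5,q7},{q4,q5,q6}} A3={{q6},{q1,q6},{q4,q6},{q5,q6},{q4,q5,q6}} A4={{q7},{q5,q7}} A5={{q4},{q4,q5},{q4,q6},{q4,q5,q6}}
  A23={{q1,q6},{q5,q6},{q4,q5,q6}} A24={{q5,q7}} A25={{q4,q5},{q4,q5,q6}} A35={{q4,q6},{q4,q5,q6}}
  A235={{q4,q5,q6}}
C dims 5,4,1; δ0: rk_F7 3; δ1: rk_F7 1
Ȟ^0 = (5 − 3) − 0 = 2, so Ȟ^0 ≅ Z/7 ⊕ Z/7
Ȟ^1 = (4 − 1) − 3 = 0, so Ȟ^1 ≅ 0
Ȟ^2 = (1 − 0) − 1 = 0, so Ȟ^2 ≅ 0

Ȟ^0(U;F) ≅ Z/7 ⊕ Z/7,  Ȟ^1(U;F) ≅ 0,  Ȟ^2(U;F) ≅ 0


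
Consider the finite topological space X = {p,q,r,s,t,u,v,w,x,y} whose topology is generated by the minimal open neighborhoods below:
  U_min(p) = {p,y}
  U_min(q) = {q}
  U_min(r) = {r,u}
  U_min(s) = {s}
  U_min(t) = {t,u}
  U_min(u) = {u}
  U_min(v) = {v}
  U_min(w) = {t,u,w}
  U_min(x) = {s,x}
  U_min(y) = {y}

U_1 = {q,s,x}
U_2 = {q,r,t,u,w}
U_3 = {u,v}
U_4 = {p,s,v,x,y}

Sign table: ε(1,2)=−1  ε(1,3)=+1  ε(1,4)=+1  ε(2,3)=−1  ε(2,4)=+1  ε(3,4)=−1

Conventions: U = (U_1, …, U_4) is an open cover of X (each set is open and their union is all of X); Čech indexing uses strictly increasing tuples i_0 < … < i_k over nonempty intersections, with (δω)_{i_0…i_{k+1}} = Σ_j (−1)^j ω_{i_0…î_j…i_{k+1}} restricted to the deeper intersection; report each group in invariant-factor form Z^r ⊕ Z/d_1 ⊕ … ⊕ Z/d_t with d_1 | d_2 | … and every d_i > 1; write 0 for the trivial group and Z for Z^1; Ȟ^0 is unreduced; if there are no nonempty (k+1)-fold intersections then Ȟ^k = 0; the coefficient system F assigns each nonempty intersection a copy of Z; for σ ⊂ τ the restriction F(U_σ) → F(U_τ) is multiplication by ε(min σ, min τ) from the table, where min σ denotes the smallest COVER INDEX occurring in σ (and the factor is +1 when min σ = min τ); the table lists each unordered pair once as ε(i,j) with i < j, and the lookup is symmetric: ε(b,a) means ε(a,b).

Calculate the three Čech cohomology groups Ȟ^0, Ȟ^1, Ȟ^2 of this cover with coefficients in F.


Ȟ^0(U;F) ≅ 0; Ȟ^1(U;F) ≅ Z/2; Ȟ^2(U;F) ≅ 0

cover nerve:
  U12={q} U14={s,x} U23={u} U34={v}
C dims 4,4; δ0: rk 4, SNF 1^3·2
Ȟ^0: (4−4)−0=0 ⇒ 0
Ȟ^1: (4−0)−4=0 plus torsion [2] ⇒ Z/2
Ȟ^2: (0−0)−0=0 ⇒ 0


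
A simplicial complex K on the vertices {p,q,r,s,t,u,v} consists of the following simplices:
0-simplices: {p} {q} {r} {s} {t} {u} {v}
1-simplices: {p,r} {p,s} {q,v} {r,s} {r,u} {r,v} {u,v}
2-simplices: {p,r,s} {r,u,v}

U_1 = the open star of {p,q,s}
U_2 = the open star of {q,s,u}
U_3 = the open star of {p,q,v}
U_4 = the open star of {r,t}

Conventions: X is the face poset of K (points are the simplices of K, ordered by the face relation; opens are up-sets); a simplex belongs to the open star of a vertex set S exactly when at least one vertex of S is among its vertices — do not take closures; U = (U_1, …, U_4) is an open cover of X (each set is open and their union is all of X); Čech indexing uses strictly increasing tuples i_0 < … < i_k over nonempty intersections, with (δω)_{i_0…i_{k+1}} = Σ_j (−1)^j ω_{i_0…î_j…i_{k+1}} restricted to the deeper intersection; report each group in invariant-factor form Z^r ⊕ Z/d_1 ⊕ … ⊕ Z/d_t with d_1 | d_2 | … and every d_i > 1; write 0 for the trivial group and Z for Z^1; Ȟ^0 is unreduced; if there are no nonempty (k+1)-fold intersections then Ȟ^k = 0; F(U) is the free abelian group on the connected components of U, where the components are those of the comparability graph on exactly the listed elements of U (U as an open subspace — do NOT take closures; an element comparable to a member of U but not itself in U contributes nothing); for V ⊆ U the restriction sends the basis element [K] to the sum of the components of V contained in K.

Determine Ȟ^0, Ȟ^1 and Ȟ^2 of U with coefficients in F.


nonempty intersections:
  U1={{p},{q},{s},{p,r},{p,s},{q,v},{r,s},{p,r,s}} U2={{q},{s},{u},{p,s},{q,v},{r,s},{r,u},{u,v},{p,r,s},{r,u,v}} U3={{p},{q},{v},{p,r},{p,s},{q,v},{r,v},{u,v},{p,r,s},{r,u,v}} U4={{r},{t},{p,r},{r,s},{r,u},{r,v},{p,r,s},{r,u,v}}
  U12={{q},{s},{p,s},{q,v},{r,s},{p,r,s}} U13={{p},{q},{p,r},{p,s},{q,v},{p,r,s}} U14={{p,r},{r,s},{p,r,s}} U23={{q},{p,s},{q,v},{u,v},{p,r,s},{r,u,v}} U24={{r,s},{r,u},{p,r,s},{r,u,v}} U34={{p,r},{r,v},{p,r,s},{r,u,v}}
  U123={{q},{p,s},{q,v},{p,r,s}} U124={{r,s},{p,r,s}} U134={{p,r},{p,r,s}} U234={{p,r,s},{r,u,v}}
  U1234={{p,r,s}}
components per intersection:
  U1: {{p},{s},{p,r},{p,s},{r,s},{p,r,s}} {{q},{q,v}}
  U2: {{q},{q,v}} {{s},{p,s},{r,s},{p,r,s}} {{u},{r,u},{u,v},{r,u,v}}
  U3: {{p},{p,r},{p,s},{p,r,s}} {{q},{v},{q,v},{r,v},{u,v},{r,u,v}}
  U4: {{r},{p,r},{r,s},{r,u},{r,v},{p,r,s},{r,u,v}} {{t}}
  U12: {{q},{q,v}} {{s},{p,s},{r,s},{p,r,s}}
  U13: {{p},{p,r},{p,s},{p,r,s}} {{q},{q,v}}
  U14: {{p,r},{r,s},{p,r,s}}
  U23: {{q},{q,v}} {{p,s},{p,r,s}} {{u,v},{r,u,v}}
  U24: {{r,s},{p,r,s}} {{r,u},{r,u,v}}
  U34: {{p,r},{p,r,s}} {{r,v},{r,u,v}}
  U123: {{q},{q,v}} {{p,s},{p,r,s}}
  U124: {{r,s},{p,r,s}}
  U134: {{p,r},{p,r,s}}
  U234: {{p,r,s}} {{r,u,v}}
  U1234: {{p,r,s}}
C dims 9,12,6,1; δ0: rk 7, SNF 1^7; δ1: rk 5, SNF 1^5; δ2: rk 1, SNF 1^1
Ȟ^0: (9−7)−0=2 ⇒ Z^2
Ȟ^1: (12−5)−7=0 ⇒ 0
Ȟ^2: (6−1)−5=0 ⇒ 0

Ȟ^0 ≅ Z^2, Ȟ^1 ≅ 0 and Ȟ^2 ≅ 0


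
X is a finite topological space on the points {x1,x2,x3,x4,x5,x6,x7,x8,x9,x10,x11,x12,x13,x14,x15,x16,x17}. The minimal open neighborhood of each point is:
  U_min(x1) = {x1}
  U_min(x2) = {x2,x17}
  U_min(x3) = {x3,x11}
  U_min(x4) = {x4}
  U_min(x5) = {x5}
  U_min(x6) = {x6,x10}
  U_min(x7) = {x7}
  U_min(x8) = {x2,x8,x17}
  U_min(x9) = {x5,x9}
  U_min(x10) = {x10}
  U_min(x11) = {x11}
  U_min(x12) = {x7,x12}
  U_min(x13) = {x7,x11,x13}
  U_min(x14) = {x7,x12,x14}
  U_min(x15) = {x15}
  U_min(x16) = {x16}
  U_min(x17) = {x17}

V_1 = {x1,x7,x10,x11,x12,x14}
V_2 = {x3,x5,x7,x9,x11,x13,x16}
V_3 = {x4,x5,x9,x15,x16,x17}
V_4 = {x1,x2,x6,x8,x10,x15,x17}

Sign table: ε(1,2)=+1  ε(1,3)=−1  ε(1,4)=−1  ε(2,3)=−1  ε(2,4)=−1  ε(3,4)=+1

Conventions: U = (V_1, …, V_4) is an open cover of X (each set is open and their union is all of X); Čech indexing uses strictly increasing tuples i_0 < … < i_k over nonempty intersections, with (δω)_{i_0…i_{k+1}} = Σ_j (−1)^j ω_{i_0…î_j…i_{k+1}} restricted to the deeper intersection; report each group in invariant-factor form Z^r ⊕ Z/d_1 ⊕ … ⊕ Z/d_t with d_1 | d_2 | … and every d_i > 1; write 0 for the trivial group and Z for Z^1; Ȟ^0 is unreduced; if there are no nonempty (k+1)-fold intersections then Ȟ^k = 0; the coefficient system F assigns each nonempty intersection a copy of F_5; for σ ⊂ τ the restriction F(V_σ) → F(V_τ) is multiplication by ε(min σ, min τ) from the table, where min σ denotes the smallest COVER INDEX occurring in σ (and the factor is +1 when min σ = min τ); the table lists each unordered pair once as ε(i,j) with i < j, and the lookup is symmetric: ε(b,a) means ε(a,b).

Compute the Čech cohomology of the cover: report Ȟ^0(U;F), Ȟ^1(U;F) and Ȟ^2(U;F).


nerve simplices:
  V12={x7,x11} V14={x1,x10} V23={x5,x9,x16} V34={x15,x17}
C dims 4,4; δ0: rk_F5 3
degree 0: 4−3−0 = 1 → Ȟ^0 ≅ Z/5
degree 1: 4−0−3 = 1 → Ȟ^1 ≅ Z/5
degree 2: 0−0−0 = 0 → Ȟ^2 ≅ 0

Ȟ^0 = Z/5; Ȟ^1 = Z/5; Ȟ^2 = 0


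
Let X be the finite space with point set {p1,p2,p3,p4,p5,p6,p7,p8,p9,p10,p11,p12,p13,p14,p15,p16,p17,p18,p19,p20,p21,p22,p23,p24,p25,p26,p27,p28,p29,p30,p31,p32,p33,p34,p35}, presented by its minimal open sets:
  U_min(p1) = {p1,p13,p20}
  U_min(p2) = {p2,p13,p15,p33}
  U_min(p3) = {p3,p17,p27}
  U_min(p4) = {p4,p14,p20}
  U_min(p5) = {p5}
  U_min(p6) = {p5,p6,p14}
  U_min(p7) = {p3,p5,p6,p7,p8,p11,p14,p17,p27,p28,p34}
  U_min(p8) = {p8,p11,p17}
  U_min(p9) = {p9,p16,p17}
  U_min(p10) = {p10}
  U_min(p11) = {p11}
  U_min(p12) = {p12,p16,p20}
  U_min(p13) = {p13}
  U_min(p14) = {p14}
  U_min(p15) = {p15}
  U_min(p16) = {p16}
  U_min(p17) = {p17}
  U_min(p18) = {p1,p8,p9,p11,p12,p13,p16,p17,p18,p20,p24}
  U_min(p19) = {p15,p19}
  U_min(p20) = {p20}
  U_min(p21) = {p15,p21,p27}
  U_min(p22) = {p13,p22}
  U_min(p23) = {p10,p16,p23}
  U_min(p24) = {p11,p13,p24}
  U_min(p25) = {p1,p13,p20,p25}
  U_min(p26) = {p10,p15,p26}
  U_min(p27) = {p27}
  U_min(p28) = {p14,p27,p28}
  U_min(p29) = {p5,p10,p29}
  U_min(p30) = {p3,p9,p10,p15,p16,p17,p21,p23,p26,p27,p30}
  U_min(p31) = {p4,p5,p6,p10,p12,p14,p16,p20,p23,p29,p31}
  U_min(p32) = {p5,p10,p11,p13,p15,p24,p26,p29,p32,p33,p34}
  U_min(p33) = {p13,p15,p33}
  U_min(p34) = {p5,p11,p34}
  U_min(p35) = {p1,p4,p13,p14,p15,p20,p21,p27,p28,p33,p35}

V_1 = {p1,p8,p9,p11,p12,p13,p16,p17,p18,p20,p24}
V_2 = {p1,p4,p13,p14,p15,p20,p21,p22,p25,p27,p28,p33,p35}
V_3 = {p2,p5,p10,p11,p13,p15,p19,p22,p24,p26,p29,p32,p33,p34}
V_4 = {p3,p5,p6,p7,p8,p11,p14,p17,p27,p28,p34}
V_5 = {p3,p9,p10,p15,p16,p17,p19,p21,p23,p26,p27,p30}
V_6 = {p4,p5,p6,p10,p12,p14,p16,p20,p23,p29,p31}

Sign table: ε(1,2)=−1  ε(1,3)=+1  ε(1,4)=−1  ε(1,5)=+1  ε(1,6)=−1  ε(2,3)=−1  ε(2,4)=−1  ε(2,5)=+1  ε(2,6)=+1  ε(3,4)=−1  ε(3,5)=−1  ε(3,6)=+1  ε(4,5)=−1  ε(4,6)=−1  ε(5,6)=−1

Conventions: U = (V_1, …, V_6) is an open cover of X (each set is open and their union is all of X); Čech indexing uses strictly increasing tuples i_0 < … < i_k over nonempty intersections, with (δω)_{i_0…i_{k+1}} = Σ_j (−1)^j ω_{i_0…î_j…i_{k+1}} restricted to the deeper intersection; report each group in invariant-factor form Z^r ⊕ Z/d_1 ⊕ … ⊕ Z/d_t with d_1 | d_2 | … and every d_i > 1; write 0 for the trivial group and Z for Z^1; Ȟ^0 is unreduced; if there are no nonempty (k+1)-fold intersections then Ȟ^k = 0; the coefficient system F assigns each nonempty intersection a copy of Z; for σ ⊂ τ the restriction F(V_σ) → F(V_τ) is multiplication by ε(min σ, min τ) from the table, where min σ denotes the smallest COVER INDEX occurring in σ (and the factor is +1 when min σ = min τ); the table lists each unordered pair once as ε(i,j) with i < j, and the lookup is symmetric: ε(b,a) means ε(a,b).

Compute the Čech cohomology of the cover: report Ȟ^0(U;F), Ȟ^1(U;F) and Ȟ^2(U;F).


Ȟ^0 ≅ 0, Ȟ^1 ≅ Z/2, Ȟ^2 ≅ Z

nonempty intersections:
  V12={p1,p13,p20} V13={p11,p13,p24} V14={p8,p11,p17} V15={p9,p16,p17} V16={p12,p16,p20} V23={p13,p15,p22,p33} V24={p14,p27,p28} V25={p15,p21,p27} V26={p4,p14,p20} V34={p5,p11,p34} V35={p10,p15,p19,p26} V36={p5,p10,p29} V45={p3,p17,p27} V46={p5,p6,p14} V56={p10,p16,p23}
  V123={p13} V126={p20} V134={p11} V145={p17} V156={p16} V235={p15} V245={p27} V246={p14} V346={p5} V356={p10}
C dims 6,15,10; δ0: rk 6, SNF 1^5·2; δ1: rk 9, SNF 1^9
Ȟ^0: (6−6)−0=0 ⇒ 0
Ȟ^1: (15−9)−6=0 plus torsion [2] ⇒ Z/2
Ȟ^2: (10−0)−9=1 ⇒ Z


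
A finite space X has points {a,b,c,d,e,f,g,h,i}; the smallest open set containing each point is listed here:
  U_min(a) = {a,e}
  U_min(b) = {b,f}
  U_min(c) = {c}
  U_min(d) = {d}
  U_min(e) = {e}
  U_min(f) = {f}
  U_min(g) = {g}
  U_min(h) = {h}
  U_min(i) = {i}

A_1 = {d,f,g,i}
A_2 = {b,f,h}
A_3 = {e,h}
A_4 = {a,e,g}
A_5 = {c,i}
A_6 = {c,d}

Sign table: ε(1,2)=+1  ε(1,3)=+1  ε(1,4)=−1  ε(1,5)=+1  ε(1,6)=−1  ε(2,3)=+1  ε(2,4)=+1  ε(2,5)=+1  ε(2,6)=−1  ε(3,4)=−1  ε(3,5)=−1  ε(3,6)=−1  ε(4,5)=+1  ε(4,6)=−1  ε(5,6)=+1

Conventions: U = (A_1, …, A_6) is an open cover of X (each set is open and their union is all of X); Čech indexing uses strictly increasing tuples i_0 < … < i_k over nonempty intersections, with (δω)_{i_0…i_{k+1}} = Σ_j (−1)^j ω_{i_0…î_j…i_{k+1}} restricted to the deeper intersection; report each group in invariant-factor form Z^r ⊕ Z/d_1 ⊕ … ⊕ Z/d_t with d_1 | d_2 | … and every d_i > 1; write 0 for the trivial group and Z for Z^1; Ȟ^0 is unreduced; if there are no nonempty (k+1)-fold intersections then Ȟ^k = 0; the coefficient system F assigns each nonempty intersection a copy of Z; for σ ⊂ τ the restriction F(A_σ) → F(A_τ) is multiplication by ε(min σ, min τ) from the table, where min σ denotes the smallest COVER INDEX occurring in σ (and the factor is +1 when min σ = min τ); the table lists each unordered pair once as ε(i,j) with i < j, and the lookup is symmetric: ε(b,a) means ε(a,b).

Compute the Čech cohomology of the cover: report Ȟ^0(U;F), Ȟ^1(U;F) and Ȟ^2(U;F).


Ȟ^0 = 0,  Ȟ^1 = Z ⊕ Z/2,  Ȟ^2 = 0

nonempty overlaps:
  A12={f} A14={g} A15={i} A16={d} A23={h} A34={e} A56={c}
C dims 6,7; δ0: rk 6, SNF 1^5·2
degree 0: 6−6−0 = 0 → Ȟ^0 ≅ 0
degree 1: 7−0−6 = 1 plus torsion [2] → Ȟ^1 ≅ Z ⊕ Z/2
degree 2: 0−0−0 = 0 → Ȟ^2 ≅ 0


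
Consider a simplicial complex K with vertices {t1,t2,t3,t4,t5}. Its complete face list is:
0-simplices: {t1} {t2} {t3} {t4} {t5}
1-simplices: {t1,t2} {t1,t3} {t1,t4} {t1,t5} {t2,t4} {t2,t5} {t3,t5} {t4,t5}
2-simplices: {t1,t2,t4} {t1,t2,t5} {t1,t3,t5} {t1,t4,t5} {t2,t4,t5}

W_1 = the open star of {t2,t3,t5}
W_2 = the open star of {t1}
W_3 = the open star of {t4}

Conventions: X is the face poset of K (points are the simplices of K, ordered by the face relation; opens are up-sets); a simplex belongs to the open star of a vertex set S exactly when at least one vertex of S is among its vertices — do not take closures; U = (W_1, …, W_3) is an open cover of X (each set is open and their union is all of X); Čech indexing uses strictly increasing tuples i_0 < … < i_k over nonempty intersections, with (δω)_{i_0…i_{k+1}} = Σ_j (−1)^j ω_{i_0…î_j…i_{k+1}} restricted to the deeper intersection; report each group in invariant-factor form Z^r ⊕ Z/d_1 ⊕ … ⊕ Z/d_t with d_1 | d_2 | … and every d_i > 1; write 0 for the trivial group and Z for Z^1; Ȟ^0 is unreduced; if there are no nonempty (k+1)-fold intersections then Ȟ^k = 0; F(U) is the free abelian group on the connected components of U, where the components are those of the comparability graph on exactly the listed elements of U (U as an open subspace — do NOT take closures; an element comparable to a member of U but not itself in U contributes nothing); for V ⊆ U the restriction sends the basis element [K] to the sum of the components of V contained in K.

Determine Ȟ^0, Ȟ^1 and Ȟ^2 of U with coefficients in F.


nerve simplices:
  W1={{t2},{t3},{t5},{t1,t2},{t1,t3},{t1,t5},{t2,t4},{t2,t5},{t3,t5},{t4,t5},{t1,t2,t4},{t1,t2,t5},{t1,t3,t5},{t1,t4,t5},{t2,t4,t5}} W2={{t1},{t1,t2},{t1,t3},{t1,t4},{t1,t5},{t1,t2,t4},{t1,t2,t5},{t1,t3,t5},{t1,t4,t5}} W3={{t4},{t1,t4},{t2,t4},{t4,t5},{t1,t2,t4},{t1,t4,t5},{t2,t4,t5}}
  W12={{t1,t2},{t1,t3},{t1,t5},{t1,t2,t4},{t1,t2,t5},{t1,t3,t5},{t1,t4,t5}} W13={{t2,t4},{t4,t5},{t1,t2,t4},{t1,t4,t5},{t2,t4,t5}} W23={{t1,t4},{t1,t2,t4},{t1,t4,t5}}
  W123={{t1,t2,t4},{t1,t4,t5}}
components per intersection:
  W1: {{t2},{t3},{t5},{t1,t2},{t1,t3},{t1,t5},{t2,t4},{t2,t5},{t3,t5},{t4,t5},{t1,t2,t4},{t1,t2,t5},{t1,t3,t5},{t1,t4,t5},{t2,t4,t5}}
  W2: {{t1},{t1,t2},{t1,t3},{t1,t4},{t1,t5},{t1,t2,t4},{t1,t2,t5},{t1,t3,t5},{t1,t4,t5}}
  W3: {{t4},{t1,t4},{t2,t4},{t4,t5},{t1,t2,t4},{t1,t4,t5},{t2,t4,t5}}
  W12: {{t1,t2},{t1,t3},{t1,t5},{t1,t2,t4},{t1,t2,t5},{t1,t3,t5},{t1,t4,t5}}
  W13: {{t2,t4},{t4,t5},{t1,t2,t4},{t1,t4,t5},{t2,t4,t5}}
  W23: {{t1,t4},{t1,t2,t4},{t1,t4,t5}}
  W123: {{t1,t2,t4}} {{t1,t4,t5}}
C dims 3,3,2; δ0: rk 2, SNF 1^2; δ1: rk 1, SNF 1^1
degree 0: 3−2−0 = 1 → Ȟ^0 ≅ Z
degree 1: 3−1−2 = 0 → Ȟ^1 ≅ 0
degree 2: 2−0−1 = 1 → Ȟ^2 ≅ Z

Ȟ^0 ≅ Z, Ȟ^1 ≅ 0, Ȟ^2 ≅ Z


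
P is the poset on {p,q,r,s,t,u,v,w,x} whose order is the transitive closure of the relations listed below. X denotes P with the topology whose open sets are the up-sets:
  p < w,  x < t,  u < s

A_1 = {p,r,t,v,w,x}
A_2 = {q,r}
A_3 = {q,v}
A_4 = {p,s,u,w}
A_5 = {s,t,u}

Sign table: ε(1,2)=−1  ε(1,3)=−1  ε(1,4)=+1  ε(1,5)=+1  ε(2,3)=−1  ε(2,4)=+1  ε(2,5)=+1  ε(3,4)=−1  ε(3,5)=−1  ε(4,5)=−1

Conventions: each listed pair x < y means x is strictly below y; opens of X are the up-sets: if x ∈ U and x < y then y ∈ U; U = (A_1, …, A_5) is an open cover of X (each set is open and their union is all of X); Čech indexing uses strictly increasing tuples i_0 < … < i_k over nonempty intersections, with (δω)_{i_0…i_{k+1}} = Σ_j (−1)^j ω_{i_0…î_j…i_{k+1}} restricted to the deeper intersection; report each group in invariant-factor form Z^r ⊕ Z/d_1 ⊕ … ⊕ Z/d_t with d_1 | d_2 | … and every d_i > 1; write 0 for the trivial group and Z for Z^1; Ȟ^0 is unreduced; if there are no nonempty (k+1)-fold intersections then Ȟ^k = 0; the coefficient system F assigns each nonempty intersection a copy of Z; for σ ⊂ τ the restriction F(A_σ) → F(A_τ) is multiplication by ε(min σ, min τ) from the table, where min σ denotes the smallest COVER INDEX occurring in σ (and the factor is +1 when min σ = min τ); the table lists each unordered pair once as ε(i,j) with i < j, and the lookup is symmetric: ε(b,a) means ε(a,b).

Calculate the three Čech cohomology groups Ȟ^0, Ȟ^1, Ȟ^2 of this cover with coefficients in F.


Ȟ^0 ≅ 0,  Ȟ^1 ≅ Z ⊕ Z/2,  Ȟ^2 ≅ 0

nonempty intersections:
  A12={r} A13={v} A14={p,w} A15={t} A23={q} A45={s,u}
C dims 5,6; δ0: rk 5, SNF 1^4·2
Ȟ^0: (5−5)−0=0 ⇒ 0
Ȟ^1: (6−0)−5=1 plus torsion [2] ⇒ Z ⊕ Z/2
Ȟ^2: (0−0)−0=0 ⇒ 0


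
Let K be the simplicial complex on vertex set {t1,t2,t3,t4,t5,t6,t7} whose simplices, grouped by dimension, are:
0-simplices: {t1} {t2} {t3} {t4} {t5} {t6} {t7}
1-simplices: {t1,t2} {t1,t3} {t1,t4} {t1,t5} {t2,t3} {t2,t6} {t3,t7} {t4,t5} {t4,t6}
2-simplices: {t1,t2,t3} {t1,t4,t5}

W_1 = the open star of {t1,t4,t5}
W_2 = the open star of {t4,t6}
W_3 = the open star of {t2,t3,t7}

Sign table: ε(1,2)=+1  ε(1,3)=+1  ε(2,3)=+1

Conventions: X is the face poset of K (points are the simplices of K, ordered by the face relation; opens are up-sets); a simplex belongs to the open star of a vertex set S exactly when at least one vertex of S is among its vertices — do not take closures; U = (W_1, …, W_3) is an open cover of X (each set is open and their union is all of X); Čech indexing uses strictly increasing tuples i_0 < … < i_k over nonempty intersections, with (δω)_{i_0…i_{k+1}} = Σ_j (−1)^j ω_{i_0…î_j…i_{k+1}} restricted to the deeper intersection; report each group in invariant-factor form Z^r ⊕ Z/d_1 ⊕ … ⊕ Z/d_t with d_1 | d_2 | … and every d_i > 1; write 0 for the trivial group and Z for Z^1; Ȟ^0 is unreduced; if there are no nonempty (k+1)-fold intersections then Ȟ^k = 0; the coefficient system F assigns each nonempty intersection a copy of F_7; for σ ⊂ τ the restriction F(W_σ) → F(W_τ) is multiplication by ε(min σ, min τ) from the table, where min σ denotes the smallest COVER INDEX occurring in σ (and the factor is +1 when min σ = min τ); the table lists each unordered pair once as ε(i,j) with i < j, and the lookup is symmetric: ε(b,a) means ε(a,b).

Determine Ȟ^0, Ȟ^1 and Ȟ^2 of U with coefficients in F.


Ȟ^0 = Z/7, Ȟ^1 = Z/7 and Ȟ^2 = 0

intersection data:
  W1={{t1},{t4},{t5},{t1,t2},{t1,t3},{t1,t4},{t1,t5},{t4,t5},{t4,t6},{t1,t2,t3},{t1,t4,t5}} W2={{t4},{t6},{t1,t4},{t2,t6},{t4,t5},{t4,t6},{t1,t4,t5}} W3={{t2},{t3},{t7},{t1,t2},{t1,t3},{t2,t3},{t2,t6},{t3,t7},{t1,t2,t3}}
  W12={{t4},{t1,t4},{t4,t5},{t4,t6},{t1,t4,t5}} W13={{t1,t2},{t1,t3},{t1,t2,t3}} W23={{t2,t6}}
C dims 3,3; δ0: rk_F7 2
Ȟ^0 = (3 − 2) − 0 = 1, so Ȟ^0 ≅ Z/7
Ȟ^1 = (3 − 0) − 2 = 1, so Ȟ^1 ≅ Z/7
Ȟ^2 = (0 − 0) − 0 = 0, so Ȟ^2 ≅ 0
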